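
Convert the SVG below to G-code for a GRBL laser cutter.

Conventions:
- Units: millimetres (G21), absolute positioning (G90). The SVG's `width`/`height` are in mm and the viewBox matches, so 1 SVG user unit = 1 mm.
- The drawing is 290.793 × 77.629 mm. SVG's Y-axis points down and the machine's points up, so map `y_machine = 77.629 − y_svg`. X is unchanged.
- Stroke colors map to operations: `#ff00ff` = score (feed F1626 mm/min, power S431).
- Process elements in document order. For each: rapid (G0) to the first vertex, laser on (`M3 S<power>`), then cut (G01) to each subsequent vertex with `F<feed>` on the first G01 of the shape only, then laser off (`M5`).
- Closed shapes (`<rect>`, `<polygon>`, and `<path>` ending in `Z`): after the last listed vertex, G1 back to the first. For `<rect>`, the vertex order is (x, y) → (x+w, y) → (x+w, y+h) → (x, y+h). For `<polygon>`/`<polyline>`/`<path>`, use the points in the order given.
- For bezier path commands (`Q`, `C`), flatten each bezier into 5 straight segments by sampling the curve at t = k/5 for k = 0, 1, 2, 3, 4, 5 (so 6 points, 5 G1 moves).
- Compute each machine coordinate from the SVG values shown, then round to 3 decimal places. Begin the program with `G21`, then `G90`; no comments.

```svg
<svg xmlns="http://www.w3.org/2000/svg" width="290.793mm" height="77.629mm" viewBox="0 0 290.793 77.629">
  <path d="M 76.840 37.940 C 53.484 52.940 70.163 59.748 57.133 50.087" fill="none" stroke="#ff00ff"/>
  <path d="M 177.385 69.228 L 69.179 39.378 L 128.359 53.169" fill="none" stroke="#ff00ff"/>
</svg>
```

Since the viewBox matches the mm dimensions, user units are millimetres directly. The only transform is the Y-flip y_m = 77.629 − y_svg.

Shape 1 is a cubic bezier drawn with `<path>`. Its stroke #ff00ff means score at S431, F1626. After flipping Y the toolpath is (76.840,39.689) → (67.073,31.738) → (63.566,26.151) → (62.972,23.324) → (61.944,23.655) → (57.133,27.542).

Shape 2 is a open polyline drawn with `<path>`. Its stroke #ff00ff means score at S431, F1626. After flipping Y the toolpath is (177.385,8.401) → (69.179,38.251) → (128.359,24.460).

G21
G90
G0 X76.840 Y39.689
M3 S431
G01 X67.073 Y31.738 F1626
G01 X63.566 Y26.151
G01 X62.972 Y23.324
G01 X61.944 Y23.655
G01 X57.133 Y27.542
M5
G0 X177.385 Y8.401
M3 S431
G01 X69.179 Y38.251 F1626
G01 X128.359 Y24.460
M5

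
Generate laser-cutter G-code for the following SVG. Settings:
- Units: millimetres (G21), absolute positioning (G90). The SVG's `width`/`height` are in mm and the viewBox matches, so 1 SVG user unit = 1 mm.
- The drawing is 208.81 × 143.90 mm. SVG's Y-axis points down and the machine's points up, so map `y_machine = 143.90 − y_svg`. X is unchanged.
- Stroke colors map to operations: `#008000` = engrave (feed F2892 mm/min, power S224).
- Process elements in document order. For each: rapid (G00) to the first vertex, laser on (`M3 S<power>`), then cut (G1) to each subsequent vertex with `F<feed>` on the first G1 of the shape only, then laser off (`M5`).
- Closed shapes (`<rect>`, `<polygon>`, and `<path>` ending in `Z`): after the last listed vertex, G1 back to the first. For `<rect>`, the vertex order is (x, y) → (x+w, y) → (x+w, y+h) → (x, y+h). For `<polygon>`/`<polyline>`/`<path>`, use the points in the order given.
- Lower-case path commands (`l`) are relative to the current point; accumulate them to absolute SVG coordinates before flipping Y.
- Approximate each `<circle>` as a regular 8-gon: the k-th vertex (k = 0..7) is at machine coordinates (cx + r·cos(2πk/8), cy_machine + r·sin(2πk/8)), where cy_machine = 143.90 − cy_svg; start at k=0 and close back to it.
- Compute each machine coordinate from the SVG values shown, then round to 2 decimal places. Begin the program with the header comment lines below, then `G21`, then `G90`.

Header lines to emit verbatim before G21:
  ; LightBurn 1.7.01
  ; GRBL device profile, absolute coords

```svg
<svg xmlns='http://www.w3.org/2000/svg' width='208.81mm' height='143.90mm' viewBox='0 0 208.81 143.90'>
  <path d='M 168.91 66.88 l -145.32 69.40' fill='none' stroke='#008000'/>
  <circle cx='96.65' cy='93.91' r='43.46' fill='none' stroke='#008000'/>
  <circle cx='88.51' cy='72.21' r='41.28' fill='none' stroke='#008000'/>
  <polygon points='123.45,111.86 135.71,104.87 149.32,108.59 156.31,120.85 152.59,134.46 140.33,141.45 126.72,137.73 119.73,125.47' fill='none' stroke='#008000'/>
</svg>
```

Since the viewBox matches the mm dimensions, user units are millimetres directly. The only transform is the Y-flip y_m = 143.90 − y_svg.

Shape 1 is a line segment drawn with `<path>`. Its stroke #008000 means engrave at S224, F2892. After flipping Y the toolpath is (168.91,77.02) → (23.59,7.62).

Shape 2 is a circle drawn with `<circle>`. Its stroke #008000 means engrave at S224, F2892. After flipping Y the toolpath is (140.11,49.99) → (127.38,80.72) → (96.65,93.45) → (65.92,80.72) → (53.19,49.99) → (65.92,19.26) → (96.65,6.53) → (127.38,19.26) → (140.11,49.99), returning to the start.

Shape 3 is a circle drawn with `<circle>`. Its stroke #008000 means engrave at S224, F2892. After flipping Y the toolpath is (129.79,71.69) → (117.70,100.88) → (88.51,112.97) → (59.32,100.88) → (47.23,71.69) → (59.32,42.50) → (88.51,30.41) → (117.70,42.50) → (129.79,71.69), returning to the start.

Shape 4 is a regular polygon drawn with `<polygon>`. Its stroke #008000 means engrave at S224, F2892. After flipping Y the toolpath is (123.45,32.04) → (135.71,39.03) → (149.32,35.31) → (156.31,23.05) → (152.59,9.44) → (140.33,2.45) → (126.72,6.17) → (119.73,18.43) → (123.45,32.04), returning to the start.

; LightBurn 1.7.01
; GRBL device profile, absolute coords
G21
G90
G00 X168.91 Y77.02
M3 S224
G1 X23.59 Y7.62 F2892
M5
G00 X140.11 Y49.99
M3 S224
G1 X127.38 Y80.72 F2892
G1 X96.65 Y93.45
G1 X65.92 Y80.72
G1 X53.19 Y49.99
G1 X65.92 Y19.26
G1 X96.65 Y6.53
G1 X127.38 Y19.26
G1 X140.11 Y49.99
M5
G00 X129.79 Y71.69
M3 S224
G1 X117.70 Y100.88 F2892
G1 X88.51 Y112.97
G1 X59.32 Y100.88
G1 X47.23 Y71.69
G1 X59.32 Y42.50
G1 X88.51 Y30.41
G1 X117.70 Y42.50
G1 X129.79 Y71.69
M5
G00 X123.45 Y32.04
M3 S224
G1 X135.71 Y39.03 F2892
G1 X149.32 Y35.31
G1 X156.31 Y23.05
G1 X152.59 Y9.44
G1 X140.33 Y2.45
G1 X126.72 Y6.17
G1 X119.73 Y18.43
G1 X123.45 Y32.04
M5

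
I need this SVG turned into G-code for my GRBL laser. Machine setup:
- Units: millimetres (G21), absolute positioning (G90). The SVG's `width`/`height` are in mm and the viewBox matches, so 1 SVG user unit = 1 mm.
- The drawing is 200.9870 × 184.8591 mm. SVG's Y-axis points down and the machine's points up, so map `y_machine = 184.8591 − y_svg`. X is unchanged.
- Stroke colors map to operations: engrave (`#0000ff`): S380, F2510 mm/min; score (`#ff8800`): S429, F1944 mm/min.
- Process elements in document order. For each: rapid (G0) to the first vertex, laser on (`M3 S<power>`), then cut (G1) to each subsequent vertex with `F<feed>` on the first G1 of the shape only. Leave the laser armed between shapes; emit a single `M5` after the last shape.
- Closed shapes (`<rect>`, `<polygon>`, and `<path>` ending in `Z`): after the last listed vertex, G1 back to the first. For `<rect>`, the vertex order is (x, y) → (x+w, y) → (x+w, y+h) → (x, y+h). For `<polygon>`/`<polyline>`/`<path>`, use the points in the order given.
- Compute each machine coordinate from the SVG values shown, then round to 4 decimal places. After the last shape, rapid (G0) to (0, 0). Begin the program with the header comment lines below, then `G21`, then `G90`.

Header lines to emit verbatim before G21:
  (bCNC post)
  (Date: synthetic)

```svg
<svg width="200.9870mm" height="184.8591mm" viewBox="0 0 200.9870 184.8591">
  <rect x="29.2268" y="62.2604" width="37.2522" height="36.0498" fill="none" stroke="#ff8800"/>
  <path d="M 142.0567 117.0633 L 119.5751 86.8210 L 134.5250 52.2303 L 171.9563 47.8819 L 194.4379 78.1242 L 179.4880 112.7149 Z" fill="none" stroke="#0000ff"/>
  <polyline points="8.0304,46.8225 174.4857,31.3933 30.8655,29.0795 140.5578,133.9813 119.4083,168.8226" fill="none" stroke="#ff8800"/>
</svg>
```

(bCNC post)
(Date: synthetic)
G21
G90
G0 X29.2268 Y122.5987
M3 S429
G1 X66.4790 Y122.5987 F1944
G1 X66.4790 Y86.5489
G1 X29.2268 Y86.5489
G1 X29.2268 Y122.5987
G0 X142.0567 Y67.7958
M3 S380
G1 X119.5751 Y98.0381 F2510
G1 X134.5250 Y132.6288
G1 X171.9563 Y136.9772
G1 X194.4379 Y106.7349
G1 X179.4880 Y72.1442
G1 X142.0567 Y67.7958
G0 X8.0304 Y138.0366
M3 S429
G1 X174.4857 Y153.4658 F1944
G1 X30.8655 Y155.7796
G1 X140.5578 Y50.8778
G1 X119.4083 Y16.0365
M5
G0 X0.0000 Y0.0000

Since the viewBox matches the mm dimensions, user units are millimetres directly. The only transform is the Y-flip y_m = 184.8591 − y_svg.

Shape 1 is a rectangle drawn with `<rect>`. Its stroke #ff8800 means score at S429, F1944. After flipping Y the toolpath is (29.2268,122.5987) → (66.4790,122.5987) → (66.4790,86.5489) → (29.2268,86.5489) → (29.2268,122.5987), returning to the start.

Shape 2 is a regular polygon drawn with `<path>`. Its stroke #0000ff means engrave at S380, F2510. After flipping Y the toolpath is (142.0567,67.7958) → (119.5751,98.0381) → (134.5250,132.6288) → (171.9563,136.9772) → (194.4379,106.7349) → (179.4880,72.1442) → (142.0567,67.7958), returning to the start.

Shape 3 is a open polyline drawn with `<polyline>`. Its stroke #ff8800 means score at S429, F1944. After flipping Y the toolpath is (8.0304,138.0366) → (174.4857,153.4658) → (30.8655,155.7796) → (140.5578,50.8778) → (119.4083,16.0365).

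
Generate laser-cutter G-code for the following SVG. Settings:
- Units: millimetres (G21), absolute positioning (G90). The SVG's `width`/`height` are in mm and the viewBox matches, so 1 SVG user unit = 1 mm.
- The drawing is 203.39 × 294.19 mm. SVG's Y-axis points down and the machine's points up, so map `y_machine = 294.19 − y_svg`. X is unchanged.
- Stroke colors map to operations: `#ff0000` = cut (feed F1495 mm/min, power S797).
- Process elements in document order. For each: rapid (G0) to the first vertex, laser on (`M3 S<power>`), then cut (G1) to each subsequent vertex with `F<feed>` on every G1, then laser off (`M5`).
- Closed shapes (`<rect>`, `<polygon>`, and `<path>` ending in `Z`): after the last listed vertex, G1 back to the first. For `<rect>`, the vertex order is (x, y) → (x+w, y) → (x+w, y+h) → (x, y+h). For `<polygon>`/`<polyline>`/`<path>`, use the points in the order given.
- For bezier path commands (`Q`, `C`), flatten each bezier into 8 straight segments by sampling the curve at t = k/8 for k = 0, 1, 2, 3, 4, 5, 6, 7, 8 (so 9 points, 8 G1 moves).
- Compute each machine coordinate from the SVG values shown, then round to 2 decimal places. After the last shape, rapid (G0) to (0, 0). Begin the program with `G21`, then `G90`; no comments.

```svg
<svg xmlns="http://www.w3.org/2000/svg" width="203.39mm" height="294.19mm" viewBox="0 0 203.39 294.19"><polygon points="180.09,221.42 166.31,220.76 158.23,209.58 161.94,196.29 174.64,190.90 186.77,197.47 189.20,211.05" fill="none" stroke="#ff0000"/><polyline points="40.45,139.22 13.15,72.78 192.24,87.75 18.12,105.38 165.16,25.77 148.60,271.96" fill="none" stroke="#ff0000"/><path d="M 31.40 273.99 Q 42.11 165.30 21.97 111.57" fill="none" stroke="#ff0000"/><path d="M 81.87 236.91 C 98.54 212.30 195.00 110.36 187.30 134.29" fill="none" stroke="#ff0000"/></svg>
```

G21
G90
G0 X180.09 Y72.77
M3 S797
G1 X166.31 Y73.43 F1495
G1 X158.23 Y84.61 F1495
G1 X161.94 Y97.90 F1495
G1 X174.64 Y103.29 F1495
G1 X186.77 Y96.72 F1495
G1 X189.20 Y83.14 F1495
G1 X180.09 Y72.77 F1495
M5
G0 X40.45 Y154.97
M3 S797
G1 X13.15 Y221.41 F1495
G1 X192.24 Y206.44 F1495
G1 X18.12 Y188.81 F1495
G1 X165.16 Y268.42 F1495
G1 X148.60 Y22.23 F1495
M5
G0 X31.40 Y20.20
M3 S797
G1 X33.60 Y46.51 F1495
G1 X34.83 Y71.11 F1495
G1 X35.09 Y93.99 F1495
G1 X34.40 Y115.15 F1495
G1 X32.74 Y134.59 F1495
G1 X30.11 Y152.32 F1495
G1 X26.52 Y168.33 F1495
G1 X21.97 Y182.62 F1495
M5
G0 X81.87 Y57.28
M3 S797
G1 X91.50 Y69.74 F1495
G1 X106.46 Y87.06 F1495
G1 X124.58 Y106.87 F1495
G1 X143.72 Y126.79 F1495
G1 X161.72 Y144.44 F1495
G1 X176.42 Y157.42 F1495
G1 X185.66 Y163.37 F1495
G1 X187.30 Y159.90 F1495
M5
G0 X0.00 Y0.00

1 u = 1 mm; y_m = 294.19 − y.

[1] `<polygon>` regular polygon, #ff0000→cut S797 F1495: (180.09,72.77) → (166.31,73.43) → (158.23,84.61) → (161.94,97.90) → (174.64,103.29) → (186.77,96.72) → (189.20,83.14) → (180.09,72.77) (closed)

[2] `<polyline>` open polyline, #ff0000→cut S797 F1495: (40.45,154.97) → (13.15,221.41) → (192.24,206.44) → (18.12,188.81) → (165.16,268.42) → (148.60,22.23)

[3] `<path>` quadratic bezier, #ff0000→cut S797 F1495: (31.40,20.20) → (33.60,46.51) → (34.83,71.11) → (35.09,93.99) → (34.40,115.15) → (32.74,134.59) → (30.11,152.32) → (26.52,168.33) → (21.97,182.62)

[4] `<path>` cubic bezier, #ff0000→cut S797 F1495: (81.87,57.28) → (91.50,69.74) → (106.46,87.06) → (124.58,106.87) → (143.72,126.79) → (161.72,144.44) → (176.42,157.42) → (185.66,163.37) → (187.30,159.90)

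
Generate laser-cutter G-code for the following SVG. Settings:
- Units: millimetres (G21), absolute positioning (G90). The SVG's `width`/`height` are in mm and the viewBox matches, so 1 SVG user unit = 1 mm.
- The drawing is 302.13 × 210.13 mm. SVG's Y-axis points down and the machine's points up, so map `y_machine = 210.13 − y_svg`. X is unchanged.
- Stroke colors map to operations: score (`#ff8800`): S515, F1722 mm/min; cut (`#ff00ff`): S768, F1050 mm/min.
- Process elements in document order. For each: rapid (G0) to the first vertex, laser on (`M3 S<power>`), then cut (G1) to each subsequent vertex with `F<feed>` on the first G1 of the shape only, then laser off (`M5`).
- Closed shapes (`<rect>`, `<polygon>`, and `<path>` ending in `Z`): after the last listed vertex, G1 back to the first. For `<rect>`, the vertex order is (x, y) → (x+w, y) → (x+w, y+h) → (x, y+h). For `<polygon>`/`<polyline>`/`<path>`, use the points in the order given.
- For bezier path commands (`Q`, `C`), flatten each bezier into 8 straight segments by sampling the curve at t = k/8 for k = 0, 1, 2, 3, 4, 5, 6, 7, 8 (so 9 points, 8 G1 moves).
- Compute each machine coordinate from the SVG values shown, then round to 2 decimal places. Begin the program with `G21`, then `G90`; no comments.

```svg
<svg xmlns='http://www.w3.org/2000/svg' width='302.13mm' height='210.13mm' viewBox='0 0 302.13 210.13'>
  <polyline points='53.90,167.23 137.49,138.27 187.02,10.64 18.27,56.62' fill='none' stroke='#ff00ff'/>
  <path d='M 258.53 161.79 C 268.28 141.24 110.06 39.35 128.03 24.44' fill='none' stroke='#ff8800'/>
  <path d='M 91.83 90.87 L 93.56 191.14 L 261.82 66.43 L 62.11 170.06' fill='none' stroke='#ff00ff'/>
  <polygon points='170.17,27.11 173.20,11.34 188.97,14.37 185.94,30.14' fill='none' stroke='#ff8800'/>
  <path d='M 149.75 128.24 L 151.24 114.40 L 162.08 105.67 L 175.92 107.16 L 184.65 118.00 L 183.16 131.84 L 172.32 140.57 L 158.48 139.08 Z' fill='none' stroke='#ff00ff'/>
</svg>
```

G21
G90
G0 X53.90 Y42.90
M3 S768
G1 X137.49 Y71.86 F1050
G1 X187.02 Y199.49
G1 X18.27 Y153.51
M5
G0 X258.53 Y48.34
M3 S515
G1 X254.98 Y59.53 F1722
G1 X239.73 Y76.37
G1 X216.79 Y96.90
G1 X190.20 Y119.13
G1 X163.99 Y141.10
G1 X142.21 Y160.83
G1 X128.88 Y176.35
G1 X128.03 Y185.69
M5
G0 X91.83 Y119.26
M3 S768
G1 X93.56 Y18.99 F1050
G1 X261.82 Y143.70
G1 X62.11 Y40.07
M5
G0 X170.17 Y183.02
M3 S515
G1 X173.20 Y198.79 F1722
G1 X188.97 Y195.76
G1 X185.94 Y179.99
G1 X170.17 Y183.02
M5
G0 X149.75 Y81.89
M3 S768
G1 X151.24 Y95.73 F1050
G1 X162.08 Y104.46
G1 X175.92 Y102.97
G1 X184.65 Y92.13
G1 X183.16 Y78.29
G1 X172.32 Y69.56
G1 X158.48 Y71.05
G1 X149.75 Y81.89
M5

1 u = 1 mm; y_m = 210.13 − y.

[1] `<polyline>` open polyline, #ff00ff→cut S768 F1050: (53.90,42.90) → (137.49,71.86) → (187.02,199.49) → (18.27,153.51)

[2] `<path>` cubic bezier, #ff8800→score S515 F1722: (258.53,48.34) → (254.98,59.53) → (239.73,76.37) → (216.79,96.90) → (190.20,119.13) → (163.99,141.10) → (142.21,160.83) → (128.88,176.35) → (128.03,185.69)

[3] `<path>` open polyline, #ff00ff→cut S768 F1050: (91.83,119.26) → (93.56,18.99) → (261.82,143.70) → (62.11,40.07)

[4] `<polygon>` regular polygon, #ff8800→score S515 F1722: (170.17,183.02) → (173.20,198.79) → (188.97,195.76) → (185.94,179.99) → (170.17,183.02) (closed)

[5] `<path>` regular polygon, #ff00ff→cut S768 F1050: (149.75,81.89) → (151.24,95.73) → (162.08,104.46) → (175.92,102.97) → (184.65,92.13) → (183.16,78.29) → (172.32,69.56) → (158.48,71.05) → (149.75,81.89) (closed)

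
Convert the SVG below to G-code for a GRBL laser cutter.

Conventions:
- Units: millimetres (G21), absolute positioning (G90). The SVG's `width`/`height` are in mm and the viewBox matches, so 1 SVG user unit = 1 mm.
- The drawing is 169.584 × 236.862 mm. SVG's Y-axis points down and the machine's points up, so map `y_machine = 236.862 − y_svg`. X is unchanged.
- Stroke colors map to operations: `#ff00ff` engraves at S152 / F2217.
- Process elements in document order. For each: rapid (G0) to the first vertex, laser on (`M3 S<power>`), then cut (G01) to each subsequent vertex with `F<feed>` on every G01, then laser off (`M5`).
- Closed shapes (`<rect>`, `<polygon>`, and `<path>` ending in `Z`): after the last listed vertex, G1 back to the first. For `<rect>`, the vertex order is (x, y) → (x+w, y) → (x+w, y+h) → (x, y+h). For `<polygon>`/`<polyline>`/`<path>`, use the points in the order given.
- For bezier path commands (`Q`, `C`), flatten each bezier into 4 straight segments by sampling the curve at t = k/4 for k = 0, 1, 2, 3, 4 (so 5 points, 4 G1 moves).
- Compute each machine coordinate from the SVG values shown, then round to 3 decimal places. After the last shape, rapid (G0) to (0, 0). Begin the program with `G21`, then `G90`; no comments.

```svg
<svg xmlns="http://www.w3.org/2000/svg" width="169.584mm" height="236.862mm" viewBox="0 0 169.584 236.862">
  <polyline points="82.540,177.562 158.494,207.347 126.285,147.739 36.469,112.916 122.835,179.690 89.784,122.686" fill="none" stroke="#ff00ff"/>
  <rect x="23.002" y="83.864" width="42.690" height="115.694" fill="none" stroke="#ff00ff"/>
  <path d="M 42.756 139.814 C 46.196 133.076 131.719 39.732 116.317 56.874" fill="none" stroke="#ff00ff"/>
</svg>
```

G21
G90
G0 X82.540 Y59.300
M3 S152
G01 X158.494 Y29.515 F2217
G01 X126.285 Y89.123 F2217
G01 X36.469 Y123.946 F2217
G01 X122.835 Y57.172 F2217
G01 X89.784 Y114.176 F2217
M5
G0 X23.002 Y152.998
M3 S152
G01 X65.692 Y152.998 F2217
G01 X65.692 Y37.304 F2217
G01 X23.002 Y37.304 F2217
G01 X23.002 Y152.998 F2217
M5
G0 X42.756 Y97.048
M3 S152
G01 X57.867 Y115.261 F2217
G01 X86.602 Y147.473 F2217
G01 X111.805 Y175.208 F2217
G01 X116.317 Y179.988 F2217
M5
G0 X0.000 Y0.000

Since the viewBox matches the mm dimensions, user units are millimetres directly. The only transform is the Y-flip y_m = 236.862 − y_svg.

Shape 1 is a open polyline drawn with `<polyline>`. Its stroke #ff00ff means engrave at S152, F2217. After flipping Y the toolpath is (82.540,59.300) → (158.494,29.515) → (126.285,89.123) → (36.469,123.946) → (122.835,57.172) → (89.784,114.176).

Shape 2 is a rectangle drawn with `<rect>`. Its stroke #ff00ff means engrave at S152, F2217. After flipping Y the toolpath is (23.002,152.998) → (65.692,152.998) → (65.692,37.304) → (23.002,37.304) → (23.002,152.998), returning to the start.

Shape 3 is a cubic bezier drawn with `<path>`. Its stroke #ff00ff means engrave at S152, F2217. After flipping Y the toolpath is (42.756,97.048) → (57.867,115.261) → (86.602,147.473) → (111.805,175.208) → (116.317,179.988).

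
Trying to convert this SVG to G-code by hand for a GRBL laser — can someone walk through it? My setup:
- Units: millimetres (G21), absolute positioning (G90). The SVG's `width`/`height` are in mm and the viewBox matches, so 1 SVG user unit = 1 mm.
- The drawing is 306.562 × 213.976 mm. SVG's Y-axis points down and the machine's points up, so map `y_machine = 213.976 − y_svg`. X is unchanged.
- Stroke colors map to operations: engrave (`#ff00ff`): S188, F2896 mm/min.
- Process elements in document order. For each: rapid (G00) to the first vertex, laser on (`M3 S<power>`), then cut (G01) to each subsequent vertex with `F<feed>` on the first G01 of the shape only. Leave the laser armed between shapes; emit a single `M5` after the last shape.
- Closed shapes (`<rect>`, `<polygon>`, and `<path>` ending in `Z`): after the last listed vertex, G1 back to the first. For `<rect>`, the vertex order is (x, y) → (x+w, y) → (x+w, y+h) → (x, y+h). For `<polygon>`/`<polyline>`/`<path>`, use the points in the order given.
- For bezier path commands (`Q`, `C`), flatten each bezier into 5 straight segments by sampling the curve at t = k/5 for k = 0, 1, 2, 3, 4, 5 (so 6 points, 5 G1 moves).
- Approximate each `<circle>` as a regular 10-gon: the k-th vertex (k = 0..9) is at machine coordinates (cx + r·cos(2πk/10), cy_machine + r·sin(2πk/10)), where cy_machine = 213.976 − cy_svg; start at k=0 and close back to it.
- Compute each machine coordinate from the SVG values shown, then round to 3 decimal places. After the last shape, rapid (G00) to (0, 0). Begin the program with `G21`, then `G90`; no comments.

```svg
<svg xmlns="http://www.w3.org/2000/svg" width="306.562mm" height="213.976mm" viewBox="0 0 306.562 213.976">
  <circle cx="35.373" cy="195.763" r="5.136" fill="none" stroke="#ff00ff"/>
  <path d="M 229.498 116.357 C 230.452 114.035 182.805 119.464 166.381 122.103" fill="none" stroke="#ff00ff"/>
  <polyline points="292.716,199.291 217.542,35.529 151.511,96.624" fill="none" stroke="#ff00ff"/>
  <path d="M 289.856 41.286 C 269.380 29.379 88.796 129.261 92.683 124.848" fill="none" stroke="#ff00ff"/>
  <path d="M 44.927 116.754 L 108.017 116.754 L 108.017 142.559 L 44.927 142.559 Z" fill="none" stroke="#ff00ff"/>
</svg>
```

G21
G90
G00 X40.509 Y18.213
M3 S188
G01 X39.528 Y21.232 F2896
G01 X36.960 Y23.098
G01 X33.786 Y23.098
G01 X31.218 Y21.232
G01 X30.237 Y18.213
G01 X31.218 Y15.194
G01 X33.786 Y13.328
G01 X36.960 Y13.328
G01 X39.528 Y15.194
G01 X40.509 Y18.213
G00 X229.498 Y97.619
M3 S188
G01 X224.877 Y98.166 F2896
G01 X212.423 Y97.360
G01 X195.968 Y95.704
G01 X179.344 Y93.707
G01 X166.381 Y91.873
G00 X292.716 Y14.685
M3 S188
G01 X217.542 Y178.447 F2896
G01 X151.511 Y117.352
G00 X289.856 Y172.690
M3 S188
G01 X261.114 Y168.148 F2896
G01 X210.486 Y147.149
G01 X154.512 Y120.065
G01 X109.731 Y97.267
G01 X92.683 Y89.128
G00 X44.927 Y97.222
M3 S188
G01 X108.017 Y97.222 F2896
G01 X108.017 Y71.417
G01 X44.927 Y71.417
G01 X44.927 Y97.222
M5
G00 X0.000 Y0.000

viewBox `0 0 306.562 213.976` with mm width/height → 1 unit = 1 mm. Flip: y_m = 213.976 − y_svg.

**Shape 1** — `<circle>` circle, stroke `#ff00ff` → engrave (S188, F2896). Machine vertices: (40.509,18.213) → (39.528,21.232) → (36.960,23.098) → (33.786,23.098) → (31.218,21.232) → (30.237,18.213) → (31.218,15.194) → (33.786,13.328) → (36.960,13.328) → (39.528,15.194) → (40.509,18.213). Closed: final G1 returns to the first vertex.

**Shape 2** — `<path>` cubic bezier, stroke `#ff00ff` → engrave (S188, F2896). Control points (SVG): P0=(229.498,116.357), P1=(230.452,114.035), P2=(182.805,119.464), P3=(166.381,122.103); sampled at t=k/5. Machine vertices: (229.498,97.619) → (224.877,98.166) → (212.423,97.360) → (195.968,95.704) → (179.344,93.707) → (166.381,91.873). Open path.

**Shape 3** — `<polyline>` open polyline, stroke `#ff00ff` → engrave (S188, F2896). Machine vertices: (292.716,14.685) → (217.542,178.447) → (151.511,117.352). Open path.

**Shape 4** — `<path>` cubic bezier, stroke `#ff00ff` → engrave (S188, F2896). Control points (SVG): P0=(289.856,41.286), P1=(269.380,29.379), P2=(88.796,129.261), P3=(92.683,124.848); sampled at t=k/5. Machine vertices: (289.856,172.690) → (261.114,168.148) → (210.486,147.149) → (154.512,120.065) → (109.731,97.267) → (92.683,89.128). Open path.

**Shape 5** — `<path>` rectangle, stroke `#ff00ff` → engrave (S188, F2896). Machine vertices: (44.927,97.222) → (108.017,97.222) → (108.017,71.417) → (44.927,71.417) → (44.927,97.222). Closed: final G1 returns to the first vertex.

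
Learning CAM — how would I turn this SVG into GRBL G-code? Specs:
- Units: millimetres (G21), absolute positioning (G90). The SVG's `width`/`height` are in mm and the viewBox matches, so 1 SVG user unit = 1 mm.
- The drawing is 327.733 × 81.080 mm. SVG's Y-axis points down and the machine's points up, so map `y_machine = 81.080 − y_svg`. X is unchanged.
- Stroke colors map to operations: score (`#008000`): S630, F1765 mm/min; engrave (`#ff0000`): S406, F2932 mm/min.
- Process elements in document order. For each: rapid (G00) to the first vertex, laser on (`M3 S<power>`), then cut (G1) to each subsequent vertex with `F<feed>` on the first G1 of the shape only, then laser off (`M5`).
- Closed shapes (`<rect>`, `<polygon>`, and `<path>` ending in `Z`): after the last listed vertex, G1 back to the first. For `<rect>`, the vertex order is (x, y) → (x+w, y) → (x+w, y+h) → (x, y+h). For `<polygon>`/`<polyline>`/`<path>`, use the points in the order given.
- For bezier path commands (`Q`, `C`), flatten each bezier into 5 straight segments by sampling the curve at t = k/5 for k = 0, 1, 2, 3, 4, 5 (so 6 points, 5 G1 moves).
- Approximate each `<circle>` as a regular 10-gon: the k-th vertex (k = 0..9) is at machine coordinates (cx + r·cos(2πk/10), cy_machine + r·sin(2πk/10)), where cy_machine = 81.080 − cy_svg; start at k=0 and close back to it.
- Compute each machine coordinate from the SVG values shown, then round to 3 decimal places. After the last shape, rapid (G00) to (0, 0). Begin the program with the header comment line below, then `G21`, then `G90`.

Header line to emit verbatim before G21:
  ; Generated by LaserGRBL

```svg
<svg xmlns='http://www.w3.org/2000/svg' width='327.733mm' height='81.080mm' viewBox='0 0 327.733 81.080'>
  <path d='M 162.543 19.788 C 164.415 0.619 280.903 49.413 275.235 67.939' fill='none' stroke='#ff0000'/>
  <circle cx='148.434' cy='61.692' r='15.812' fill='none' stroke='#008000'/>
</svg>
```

1 u = 1 mm; y_m = 81.080 − y.

[1] `<path>` cubic bezier, #ff0000→engrave S406 F2932: (162.543,61.292) → (175.526,65.424) → (204.652,57.959) → (238.555,43.614) → (265.871,27.103) → (275.235,13.141)

[2] `<circle>` circle, #008000→score S630 F1765: (164.246,19.388) → (161.226,28.682) → (153.320,34.426) → (143.548,34.426) → (135.642,28.682) → (132.622,19.388) → (135.642,10.094) → (143.548,4.350) → (153.320,4.350) → (161.226,10.094) → (164.246,19.388) (closed)

; Generated by LaserGRBL
G21
G90
G00 X162.543 Y61.292
M3 S406
G1 X175.526 Y65.424 F2932
G1 X204.652 Y57.959
G1 X238.555 Y43.614
G1 X265.871 Y27.103
G1 X275.235 Y13.141
M5
G00 X164.246 Y19.388
M3 S630
G1 X161.226 Y28.682 F1765
G1 X153.320 Y34.426
G1 X143.548 Y34.426
G1 X135.642 Y28.682
G1 X132.622 Y19.388
G1 X135.642 Y10.094
G1 X143.548 Y4.350
G1 X153.320 Y4.350
G1 X161.226 Y10.094
G1 X164.246 Y19.388
M5
G00 X0.000 Y0.000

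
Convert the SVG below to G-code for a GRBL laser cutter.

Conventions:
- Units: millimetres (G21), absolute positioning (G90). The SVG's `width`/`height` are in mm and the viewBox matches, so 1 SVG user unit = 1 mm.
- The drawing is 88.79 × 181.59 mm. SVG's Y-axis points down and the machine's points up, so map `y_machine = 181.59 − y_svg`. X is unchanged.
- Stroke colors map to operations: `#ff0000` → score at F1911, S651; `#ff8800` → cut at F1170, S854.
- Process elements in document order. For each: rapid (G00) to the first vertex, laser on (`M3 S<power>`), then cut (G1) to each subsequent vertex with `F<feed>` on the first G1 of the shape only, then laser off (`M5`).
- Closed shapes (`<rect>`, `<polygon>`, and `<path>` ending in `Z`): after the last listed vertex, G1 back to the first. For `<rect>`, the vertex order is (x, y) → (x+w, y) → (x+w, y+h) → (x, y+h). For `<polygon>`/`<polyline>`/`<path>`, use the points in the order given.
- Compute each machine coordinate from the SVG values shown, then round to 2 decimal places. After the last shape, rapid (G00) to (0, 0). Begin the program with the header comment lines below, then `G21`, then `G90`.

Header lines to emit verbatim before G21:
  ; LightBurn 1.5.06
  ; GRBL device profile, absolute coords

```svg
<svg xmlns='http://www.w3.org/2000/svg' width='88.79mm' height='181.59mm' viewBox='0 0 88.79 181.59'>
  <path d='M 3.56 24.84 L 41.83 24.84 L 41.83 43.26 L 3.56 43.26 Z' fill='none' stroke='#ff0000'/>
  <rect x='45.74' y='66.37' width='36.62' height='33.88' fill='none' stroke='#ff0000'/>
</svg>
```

; LightBurn 1.5.06
; GRBL device profile, absolute coords
G21
G90
G00 X3.56 Y156.75
M3 S651
G1 X41.83 Y156.75 F1911
G1 X41.83 Y138.33
G1 X3.56 Y138.33
G1 X3.56 Y156.75
M5
G00 X45.74 Y115.22
M3 S651
G1 X82.36 Y115.22 F1911
G1 X82.36 Y81.34
G1 X45.74 Y81.34
G1 X45.74 Y115.22
M5
G00 X0.00 Y0.00

Since the viewBox matches the mm dimensions, user units are millimetres directly. The only transform is the Y-flip y_m = 181.59 − y_svg.

Shape 1 is a rectangle drawn with `<path>`. Its stroke #ff0000 means score at S651, F1911. After flipping Y the toolpath is (3.56,156.75) → (41.83,156.75) → (41.83,138.33) → (3.56,138.33) → (3.56,156.75), returning to the start.

Shape 2 is a rectangle drawn with `<rect>`. Its stroke #ff0000 means score at S651, F1911. After flipping Y the toolpath is (45.74,115.22) → (82.36,115.22) → (82.36,81.34) → (45.74,81.34) → (45.74,115.22), returning to the start.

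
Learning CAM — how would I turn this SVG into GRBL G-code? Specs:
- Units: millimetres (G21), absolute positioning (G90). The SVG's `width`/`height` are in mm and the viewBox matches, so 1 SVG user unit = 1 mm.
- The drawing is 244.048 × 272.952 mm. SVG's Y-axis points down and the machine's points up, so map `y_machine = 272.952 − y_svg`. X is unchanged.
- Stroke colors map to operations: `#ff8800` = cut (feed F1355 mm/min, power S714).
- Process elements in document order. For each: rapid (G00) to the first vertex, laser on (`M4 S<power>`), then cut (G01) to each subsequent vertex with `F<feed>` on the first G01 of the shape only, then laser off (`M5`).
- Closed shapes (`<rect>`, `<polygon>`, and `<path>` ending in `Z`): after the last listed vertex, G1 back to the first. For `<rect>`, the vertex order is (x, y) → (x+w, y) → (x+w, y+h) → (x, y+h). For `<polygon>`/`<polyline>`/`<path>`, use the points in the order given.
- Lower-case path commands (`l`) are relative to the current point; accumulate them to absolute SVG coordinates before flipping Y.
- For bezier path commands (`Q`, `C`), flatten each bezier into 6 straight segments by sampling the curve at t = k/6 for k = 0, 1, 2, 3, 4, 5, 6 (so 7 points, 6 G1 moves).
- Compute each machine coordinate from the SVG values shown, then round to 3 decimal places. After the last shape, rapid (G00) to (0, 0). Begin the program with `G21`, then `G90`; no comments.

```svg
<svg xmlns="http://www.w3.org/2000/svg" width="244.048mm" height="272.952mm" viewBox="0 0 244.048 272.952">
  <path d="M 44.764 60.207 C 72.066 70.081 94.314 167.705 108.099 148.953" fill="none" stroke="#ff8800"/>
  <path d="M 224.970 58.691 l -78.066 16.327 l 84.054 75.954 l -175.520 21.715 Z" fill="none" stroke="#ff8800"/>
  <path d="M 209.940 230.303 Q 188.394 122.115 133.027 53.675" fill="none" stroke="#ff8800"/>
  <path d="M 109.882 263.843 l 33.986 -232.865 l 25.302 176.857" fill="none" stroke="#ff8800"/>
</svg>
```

G21
G90
G00 X44.764 Y212.745
M4 S714
G01 X57.978 Y201.441 F1355
G01 X70.255 Y181.181
G01 X81.500 Y157.637
G01 X91.619 Y136.479
G01 X100.517 Y123.376
G01 X108.099 Y123.999
M5
G00 X224.970 Y214.261
M4 S714
G01 X146.904 Y197.934 F1355
G01 X230.958 Y121.980
G01 X55.438 Y100.265
G01 X224.970 Y214.261
M5
G00 X209.940 Y42.649
M4 S714
G01 X201.819 Y77.608 F1355
G01 X191.818 Y110.358
G01 X179.939 Y140.900
G01 X166.180 Y169.234
G01 X150.543 Y195.360
G01 X133.027 Y219.277
M5
G00 X109.882 Y9.109
M4 S714
G01 X143.868 Y241.974 F1355
G01 X169.170 Y65.117
M5
G00 X0.000 Y0.000

Since the viewBox matches the mm dimensions, user units are millimetres directly. The only transform is the Y-flip y_m = 272.952 − y_svg.

Shape 1 is a cubic bezier drawn with `<path>`. Its stroke #ff8800 means cut at S714, F1355. After flipping Y the toolpath is (44.764,212.745) → (57.978,201.441) → (70.255,181.181) → (81.500,157.637) → (91.619,136.479) → (100.517,123.376) → (108.099,123.999).

Shape 2 is a closed polygon drawn with `<path>`. Its stroke #ff8800 means cut at S714, F1355. After flipping Y the toolpath is (224.970,214.261) → (146.904,197.934) → (230.958,121.980) → (55.438,100.265) → (224.970,214.261), returning to the start.

Shape 3 is a quadratic bezier drawn with `<path>`. Its stroke #ff8800 means cut at S714, F1355. After flipping Y the toolpath is (209.940,42.649) → (201.819,77.608) → (191.818,110.358) → (179.939,140.900) → (166.180,169.234) → (150.543,195.360) → (133.027,219.277).

Shape 4 is a open polyline drawn with `<path>`. Its stroke #ff8800 means cut at S714, F1355. After flipping Y the toolpath is (109.882,9.109) → (143.868,241.974) → (169.170,65.117).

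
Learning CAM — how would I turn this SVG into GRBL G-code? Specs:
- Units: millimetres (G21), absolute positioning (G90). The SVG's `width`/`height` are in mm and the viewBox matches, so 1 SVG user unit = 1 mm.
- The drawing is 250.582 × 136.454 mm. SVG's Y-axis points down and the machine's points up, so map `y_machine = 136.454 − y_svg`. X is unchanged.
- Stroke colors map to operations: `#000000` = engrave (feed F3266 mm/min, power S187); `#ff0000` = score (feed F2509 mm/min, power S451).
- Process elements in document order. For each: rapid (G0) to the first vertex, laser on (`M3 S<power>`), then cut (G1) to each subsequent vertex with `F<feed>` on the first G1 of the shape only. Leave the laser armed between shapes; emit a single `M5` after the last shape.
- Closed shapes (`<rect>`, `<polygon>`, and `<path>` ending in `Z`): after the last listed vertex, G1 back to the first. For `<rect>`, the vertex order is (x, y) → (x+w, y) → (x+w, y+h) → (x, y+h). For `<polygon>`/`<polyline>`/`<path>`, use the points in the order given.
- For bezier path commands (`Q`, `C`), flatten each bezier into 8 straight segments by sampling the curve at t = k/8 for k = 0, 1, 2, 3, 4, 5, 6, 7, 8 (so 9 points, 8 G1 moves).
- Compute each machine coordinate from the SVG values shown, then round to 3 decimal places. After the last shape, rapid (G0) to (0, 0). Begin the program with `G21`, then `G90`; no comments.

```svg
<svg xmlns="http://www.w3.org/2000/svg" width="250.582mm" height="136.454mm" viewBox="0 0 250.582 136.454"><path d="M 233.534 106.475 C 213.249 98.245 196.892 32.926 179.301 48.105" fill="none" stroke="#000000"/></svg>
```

G21
G90
G0 X233.534 Y29.979
M3 S187
G1 X226.101 Y35.473 F3266
G1 X218.976 Y44.706
G1 X212.098 Y56.067
G1 X205.407 Y67.942
G1 X198.842 Y78.721
G1 X192.344 Y86.790
G1 X185.850 Y90.537
G1 X179.301 Y88.349
M5
G0 X0.000 Y0.000

Since the viewBox matches the mm dimensions, user units are millimetres directly. The only transform is the Y-flip y_m = 136.454 − y_svg.

Shape 1 is a cubic bezier drawn with `<path>`. Its stroke #000000 means engrave at S187, F3266. After flipping Y the toolpath is (233.534,29.979) → (226.101,35.473) → (218.976,44.706) → (212.098,56.067) → (205.407,67.942) → (198.842,78.721) → (192.344,86.790) → (185.850,90.537) → (179.301,88.349).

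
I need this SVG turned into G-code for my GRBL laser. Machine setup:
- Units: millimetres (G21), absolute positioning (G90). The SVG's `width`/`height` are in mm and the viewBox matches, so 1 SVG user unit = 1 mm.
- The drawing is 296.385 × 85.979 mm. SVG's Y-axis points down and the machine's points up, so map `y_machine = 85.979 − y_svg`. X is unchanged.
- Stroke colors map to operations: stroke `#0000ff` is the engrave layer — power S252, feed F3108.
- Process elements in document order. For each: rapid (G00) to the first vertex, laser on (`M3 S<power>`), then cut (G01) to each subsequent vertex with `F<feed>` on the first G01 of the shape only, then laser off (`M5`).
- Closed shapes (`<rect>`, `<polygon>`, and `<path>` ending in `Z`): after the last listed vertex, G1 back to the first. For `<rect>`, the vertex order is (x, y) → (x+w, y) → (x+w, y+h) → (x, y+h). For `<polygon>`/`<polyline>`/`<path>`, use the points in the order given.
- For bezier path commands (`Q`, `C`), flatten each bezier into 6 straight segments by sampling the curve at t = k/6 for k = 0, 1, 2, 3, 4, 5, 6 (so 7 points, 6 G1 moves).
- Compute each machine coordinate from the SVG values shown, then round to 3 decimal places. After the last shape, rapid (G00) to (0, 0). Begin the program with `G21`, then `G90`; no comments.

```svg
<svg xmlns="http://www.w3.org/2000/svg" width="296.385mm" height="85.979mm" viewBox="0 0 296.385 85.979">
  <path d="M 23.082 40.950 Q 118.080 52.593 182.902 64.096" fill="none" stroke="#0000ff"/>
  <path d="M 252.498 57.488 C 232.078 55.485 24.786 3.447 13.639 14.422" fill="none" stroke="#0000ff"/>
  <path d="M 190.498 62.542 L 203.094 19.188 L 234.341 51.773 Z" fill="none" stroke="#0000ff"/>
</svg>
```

1 u = 1 mm; y_m = 85.979 − y.

[1] `<path>` quadratic bezier, #0000ff→engrave S252 F3108: (23.082,45.029) → (53.910,41.152) → (83.061,37.283) → (110.536,33.421) → (136.334,29.567) → (160.456,25.721) → (182.902,21.883)

[2] `<path>` cubic bezier, #0000ff→engrave S252 F3108: (252.498,28.491) → (228.489,33.139) → (183.973,42.985) → (129.591,54.891) → (75.982,65.715) → (33.785,72.317) → (13.639,71.557)

[3] `<path>` regular polygon, #0000ff→engrave S252 F3108: (190.498,23.437) → (203.094,66.791) → (234.341,34.206) → (190.498,23.437) (closed)

G21
G90
G00 X23.082 Y45.029
M3 S252
G01 X53.910 Y41.152 F3108
G01 X83.061 Y37.283
G01 X110.536 Y33.421
G01 X136.334 Y29.567
G01 X160.456 Y25.721
G01 X182.902 Y21.883
M5
G00 X252.498 Y28.491
M3 S252
G01 X228.489 Y33.139 F3108
G01 X183.973 Y42.985
G01 X129.591 Y54.891
G01 X75.982 Y65.715
G01 X33.785 Y72.317
G01 X13.639 Y71.557
M5
G00 X190.498 Y23.437
M3 S252
G01 X203.094 Y66.791 F3108
G01 X234.341 Y34.206
G01 X190.498 Y23.437
M5
G00 X0.000 Y0.000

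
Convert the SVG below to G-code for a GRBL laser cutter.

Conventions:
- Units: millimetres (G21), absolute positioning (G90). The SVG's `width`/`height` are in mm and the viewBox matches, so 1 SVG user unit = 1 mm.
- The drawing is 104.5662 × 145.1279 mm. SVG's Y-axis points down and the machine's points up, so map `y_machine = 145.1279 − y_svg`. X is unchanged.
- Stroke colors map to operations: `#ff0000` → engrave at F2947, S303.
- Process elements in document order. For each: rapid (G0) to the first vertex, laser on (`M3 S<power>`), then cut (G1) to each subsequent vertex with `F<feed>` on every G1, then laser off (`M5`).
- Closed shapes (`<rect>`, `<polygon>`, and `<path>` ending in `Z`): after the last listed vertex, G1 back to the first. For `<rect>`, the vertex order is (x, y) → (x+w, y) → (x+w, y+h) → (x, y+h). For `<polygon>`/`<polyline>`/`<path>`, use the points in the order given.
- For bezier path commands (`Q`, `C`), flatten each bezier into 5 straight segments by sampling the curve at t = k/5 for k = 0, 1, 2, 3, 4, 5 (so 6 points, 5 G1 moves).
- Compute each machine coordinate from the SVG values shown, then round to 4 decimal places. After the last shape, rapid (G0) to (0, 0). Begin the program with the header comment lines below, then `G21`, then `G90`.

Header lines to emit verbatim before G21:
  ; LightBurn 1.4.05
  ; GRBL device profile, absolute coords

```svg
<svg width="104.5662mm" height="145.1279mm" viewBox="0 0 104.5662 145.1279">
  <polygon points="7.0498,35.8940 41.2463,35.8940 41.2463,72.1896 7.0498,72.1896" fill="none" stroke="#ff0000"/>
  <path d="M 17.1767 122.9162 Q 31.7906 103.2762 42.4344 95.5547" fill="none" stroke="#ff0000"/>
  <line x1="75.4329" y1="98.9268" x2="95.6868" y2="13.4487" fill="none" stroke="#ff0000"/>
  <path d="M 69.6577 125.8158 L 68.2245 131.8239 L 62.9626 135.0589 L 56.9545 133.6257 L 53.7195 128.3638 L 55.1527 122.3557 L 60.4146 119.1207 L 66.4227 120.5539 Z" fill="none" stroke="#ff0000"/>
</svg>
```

; LightBurn 1.4.05
; GRBL device profile, absolute coords
G21
G90
G0 X7.0498 Y109.2339
M3 S303
G1 X41.2463 Y109.2339 F2947
G1 X41.2463 Y72.9383 F2947
G1 X7.0498 Y72.9383 F2947
G1 X7.0498 Y109.2339 F2947
M5
G0 X17.1767 Y22.2117
M3 S303
G1 X22.8635 Y29.5910 F2947
G1 X28.2326 Y36.0167 F2947
G1 X33.2841 Y41.4890 F2947
G1 X38.0181 Y46.0079 F2947
G1 X42.4344 Y49.5732 F2947
M5
G0 X75.4329 Y46.2011
M3 S303
G1 X95.6868 Y131.6792 F2947
M5
G0 X69.6577 Y19.3121
M3 S303
G1 X68.2245 Y13.3040 F2947
G1 X62.9626 Y10.0690 F2947
G1 X56.9545 Y11.5022 F2947
G1 X53.7195 Y16.7641 F2947
G1 X55.1527 Y22.7722 F2947
G1 X60.4146 Y26.0072 F2947
G1 X66.4227 Y24.5740 F2947
G1 X69.6577 Y19.3121 F2947
M5
G0 X0.0000 Y0.0000

1 u = 1 mm; y_m = 145.1279 − y.

[1] `<polygon>` rectangle, #ff0000→engrave S303 F2947: (7.0498,109.2339) → (41.2463,109.2339) → (41.2463,72.9383) → (7.0498,72.9383) → (7.0498,109.2339) (closed)

[2] `<path>` quadratic bezier, #ff0000→engrave S303 F2947: (17.1767,22.2117) → (22.8635,29.5910) → (28.2326,36.0167) → (33.2841,41.4890) → (38.0181,46.0079) → (42.4344,49.5732)

[3] `<line>` line segment, #ff0000→engrave S303 F2947: (75.4329,46.2011) → (95.6868,131.6792)

[4] `<path>` regular polygon, #ff0000→engrave S303 F2947: (69.6577,19.3121) → (68.2245,13.3040) → (62.9626,10.0690) → (56.9545,11.5022) → (53.7195,16.7641) → (55.1527,22.7722) → (60.4146,26.0072) → (66.4227,24.5740) → (69.6577,19.3121) (closed)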